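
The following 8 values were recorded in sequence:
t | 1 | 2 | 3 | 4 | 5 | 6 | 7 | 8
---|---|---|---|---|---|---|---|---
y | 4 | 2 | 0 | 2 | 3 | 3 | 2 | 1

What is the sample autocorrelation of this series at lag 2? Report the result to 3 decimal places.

Mean ȳ = (4 + 2 + 0 + 2 + 3 + 3 + 2 + 1)/8 = 2.1250
Deviations from mean: 1.8750, -0.1250, -2.1250, -0.1250, 0.8750, 0.8750, -0.1250, -1.1250
Σ(y_t−ȳ)(y_{t+2}−ȳ) = (-3.9844) + (0.0156) + (-1.8594) + (-0.1094) + (-0.1094) + (-0.9844) = -7.0313
Denominator Σ(y_t−ȳ)² = 10.8750
r_2 = -7.0313 / 10.8750 = -0.647

-0.647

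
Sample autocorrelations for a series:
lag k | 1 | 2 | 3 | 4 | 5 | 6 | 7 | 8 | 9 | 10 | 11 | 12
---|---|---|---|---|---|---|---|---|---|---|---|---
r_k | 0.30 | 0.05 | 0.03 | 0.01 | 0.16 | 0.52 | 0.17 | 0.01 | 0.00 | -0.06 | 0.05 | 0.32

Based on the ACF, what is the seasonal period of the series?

6

The largest autocorrelation is r_6 = 0.52, with a weaker echo at lag 12 (0.32); the remaining lags stay at or below 0.30. The elevated value at lag 1 (0.30), dropping to 0.05 at lag 2, reflects decaying short-term dependence rather than seasonality.
The dominant spike at lag 6 indicates a seasonal period of 6.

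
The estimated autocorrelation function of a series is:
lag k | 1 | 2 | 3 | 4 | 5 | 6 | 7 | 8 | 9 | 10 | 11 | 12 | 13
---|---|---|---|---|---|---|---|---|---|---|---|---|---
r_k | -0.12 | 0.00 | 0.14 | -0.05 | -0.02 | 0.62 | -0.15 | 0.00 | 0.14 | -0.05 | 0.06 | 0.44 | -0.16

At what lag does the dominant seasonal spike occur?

6

The largest autocorrelation is r_6 = 0.62, with a weaker echo at lag 12 (0.44); the remaining lags stay at or below 0.14.
The dominant spike at lag 6 indicates a seasonal period of 6.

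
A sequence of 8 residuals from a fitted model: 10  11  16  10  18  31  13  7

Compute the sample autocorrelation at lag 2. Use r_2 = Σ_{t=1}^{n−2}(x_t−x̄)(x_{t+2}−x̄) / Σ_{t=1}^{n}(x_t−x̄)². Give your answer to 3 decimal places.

Mean x̄ = (10 + 11 + 16 + 10 + 18 + 31 + 13 + 7)/8 = 14.5000
Deviations from mean: -4.5000, -3.5000, 1.5000, -4.5000, 3.5000, 16.5000, -1.5000, -7.5000
Numerator Σ_{t=1}^{6}(x_t−x̄)(x_{t+2}−x̄) = -189.0000
Denominator Σ(x_t−x̄)² = 398.0000
r_2 = -189.0000 / 398.0000 = -0.475

-0.475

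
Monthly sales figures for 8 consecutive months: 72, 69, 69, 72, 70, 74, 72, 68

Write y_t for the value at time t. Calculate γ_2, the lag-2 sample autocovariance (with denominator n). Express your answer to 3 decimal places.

-1.109

Mean ȳ = (72 + 69 + 69 + 72 + 70 + 74 + 72 + 68)/8 = 70.7500
Σ_{t=1}^{6}(y_t−ȳ)(y_{t+2}−ȳ) = -8.8750
γ_2 = -8.8750 / 8 = -1.109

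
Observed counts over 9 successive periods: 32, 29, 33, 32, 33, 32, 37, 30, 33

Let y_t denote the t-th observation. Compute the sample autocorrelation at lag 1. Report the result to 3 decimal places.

-0.394

Mean ȳ = (32 + 29 + 33 + 32 + 33 + 32 + 37 + 30 + 33)/9 = 32.3333
Numerator Σ_{t=1}^{8}(y_t−ȳ)(y_{t+1}−ȳ) = -15.7778
Denominator Σ(y_t−ȳ)² = 40.0000
r_1 = -15.7778 / 40.0000 = -0.394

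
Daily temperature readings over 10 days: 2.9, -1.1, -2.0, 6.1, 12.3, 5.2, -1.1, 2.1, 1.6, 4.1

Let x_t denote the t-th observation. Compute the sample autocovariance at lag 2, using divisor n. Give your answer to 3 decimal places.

Mean x̄ = (2.9 − 1.1 − 2.0 + 6.1 + 12.3 + 5.2 − 1.1 + 2.1 + 1.6 + 4.1)/10 = 3.0100
Σ_{t=1}^{8}(x_t−x̄)(x_{t+2}−x̄) = -87.2962
γ_2 = -87.2962 / 10 = -8.730

-8.730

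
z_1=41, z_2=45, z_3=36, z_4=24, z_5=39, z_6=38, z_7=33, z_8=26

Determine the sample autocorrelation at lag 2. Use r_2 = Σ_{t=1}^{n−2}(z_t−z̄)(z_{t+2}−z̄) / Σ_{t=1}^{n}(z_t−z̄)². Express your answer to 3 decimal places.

-0.455

Mean z̄ = (41 + 45 + 36 + 24 + 39 + 38 + 33 + 26)/8 = 35.2500
Deviations from mean: 5.7500, 9.7500, 0.7500, -11.2500, 3.7500, 2.7500, -2.2500, -9.2500
Σ(z_t−z̄)(z_{t+2}−z̄) = (4.3125) + (-109.6875) + (2.8125) + (-30.9375) + (-8.4375) + (-25.4375) = -167.3750
Denominator Σ(z_t−z̄)² = 367.5000
r_2 = -167.3750 / 367.5000 = -0.455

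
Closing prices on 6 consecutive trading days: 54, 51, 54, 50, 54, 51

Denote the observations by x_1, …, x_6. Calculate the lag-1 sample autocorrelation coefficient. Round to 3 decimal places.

-0.833

Mean x̄ = (54 + 51 + 54 + 50 + 54 + 51)/6 = 52.3333
Deviations from mean: 1.6667, -1.3333, 1.6667, -2.3333, 1.6667, -1.3333
Numerator Σ_{t=1}^{5}(x_t−x̄)(x_{t+1}−x̄) = -14.4444
Denominator Σ(x_t−x̄)² = 17.3333
r_1 = -14.4444 / 17.3333 = -0.833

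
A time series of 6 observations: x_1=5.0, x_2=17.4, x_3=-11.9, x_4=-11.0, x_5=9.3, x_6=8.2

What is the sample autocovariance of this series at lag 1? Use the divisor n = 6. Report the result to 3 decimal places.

Mean x̄ = (5.0 + 17.4 − 11.9 − 11.0 + 9.3 + 8.2)/6 = 2.8333
Σ_{t=1}^{5}(x_t−x̄)(x_{t+1}−x̄) = -33.9944
γ_1 = -33.9944 / 6 = -5.666

-5.666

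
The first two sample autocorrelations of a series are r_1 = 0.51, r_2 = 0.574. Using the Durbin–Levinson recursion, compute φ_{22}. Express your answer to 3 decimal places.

φ_{22} = (r_2 − r_1²) / (1 − r_1²)
r_1² = (0.51)² = 0.2601
Numerator = 0.574 − 0.2601 = 0.3139; denominator = 1 − 0.2601 = 0.7399
φ_{22} = 0.3139 / 0.7399 = 0.424

0.424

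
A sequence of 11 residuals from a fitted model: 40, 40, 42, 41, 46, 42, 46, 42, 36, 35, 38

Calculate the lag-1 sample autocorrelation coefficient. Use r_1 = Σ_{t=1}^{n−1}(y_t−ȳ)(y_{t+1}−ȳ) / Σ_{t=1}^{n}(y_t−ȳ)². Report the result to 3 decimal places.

0.469

Mean ȳ = (40 + 40 + 42 + 41 + 46 + 42 + 46 + 42 + 36 + 35 + 38)/11 = 40.7273
Numerator Σ_{t=1}^{10}(y_t−ȳ)(y_{t+1}−ȳ) = 58.1983
Denominator Σ(y_t−ȳ)² = 124.1818
r_1 = 58.1983 / 124.1818 = 0.469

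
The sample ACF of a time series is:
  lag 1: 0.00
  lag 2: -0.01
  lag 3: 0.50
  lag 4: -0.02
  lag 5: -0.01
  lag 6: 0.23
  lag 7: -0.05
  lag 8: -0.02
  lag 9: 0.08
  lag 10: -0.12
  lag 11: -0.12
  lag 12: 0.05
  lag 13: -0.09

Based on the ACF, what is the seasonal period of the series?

The largest autocorrelation is r_3 = 0.50, with a weaker echo at lag 6 (0.23); the remaining lags stay at or below 0.08.
The dominant spike at lag 3 indicates a seasonal period of 3.

3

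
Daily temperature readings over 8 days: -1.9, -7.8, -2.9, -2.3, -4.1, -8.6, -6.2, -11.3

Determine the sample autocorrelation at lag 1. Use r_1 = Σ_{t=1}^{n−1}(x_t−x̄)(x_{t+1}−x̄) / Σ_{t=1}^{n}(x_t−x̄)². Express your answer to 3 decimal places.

Mean x̄ = (-1.9 − 7.8 − 2.9 − 2.3 − 4.1 − 8.6 − 6.2 − 11.3)/8 = -5.6375
Deviations from mean: 3.7375, -2.1625, 2.7375, 3.3375, 1.5375, -2.9625, -0.5625, -5.6625
Σ(x_t−x̄)(x_{t+1}−x̄) = (-8.0823) + (-5.9198) + (9.1364) + (5.1314) + (-4.5548) + (1.6664) + (3.1852) = 0.5623
Denominator Σ(x_t−x̄)² = 80.7988
r_1 = 0.5623 / 80.7988 = 0.007

0.007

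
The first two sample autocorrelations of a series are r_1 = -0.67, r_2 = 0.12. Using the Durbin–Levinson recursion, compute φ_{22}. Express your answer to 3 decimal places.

-0.597

φ_{22} = (r_2 − r_1²) / (1 − r_1²)
r_1² = (-0.67)² = 0.4489
Numerator = 0.12 − 0.4489 = -0.3289; denominator = 1 − 0.4489 = 0.5511
φ_{22} = -0.3289 / 0.5511 = -0.597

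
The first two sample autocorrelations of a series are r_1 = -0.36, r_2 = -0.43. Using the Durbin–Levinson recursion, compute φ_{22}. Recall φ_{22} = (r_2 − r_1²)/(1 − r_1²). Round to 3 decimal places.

-0.643

φ_{22} = (r_2 − r_1²) / (1 − r_1²)
r_1² = (-0.36)² = 0.1296
Numerator = -0.43 − 0.1296 = -0.5596; denominator = 1 − 0.1296 = 0.8704
φ_{22} = -0.5596 / 0.8704 = -0.643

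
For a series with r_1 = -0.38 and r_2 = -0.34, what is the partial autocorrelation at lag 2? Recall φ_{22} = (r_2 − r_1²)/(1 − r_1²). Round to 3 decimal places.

φ_{22} = (r_2 − r_1²) / (1 − r_1²)
r_1² = (-0.38)² = 0.1444
Numerator = -0.34 − 0.1444 = -0.4844; denominator = 1 − 0.1444 = 0.8556
φ_{22} = -0.4844 / 0.8556 = -0.566

-0.566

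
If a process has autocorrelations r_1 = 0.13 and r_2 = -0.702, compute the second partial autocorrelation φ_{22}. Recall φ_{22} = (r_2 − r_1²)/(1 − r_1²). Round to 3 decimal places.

-0.731

φ_{22} = (r_2 − r_1²) / (1 − r_1²)
r_1² = (0.13)² = 0.0169
Numerator = -0.702 − 0.0169 = -0.7189; denominator = 1 − 0.0169 = 0.9831
φ_{22} = -0.7189 / 0.9831 = -0.731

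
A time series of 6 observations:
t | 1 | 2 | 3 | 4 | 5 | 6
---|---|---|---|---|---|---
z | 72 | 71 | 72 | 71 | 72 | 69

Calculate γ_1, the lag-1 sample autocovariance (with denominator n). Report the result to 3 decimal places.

Mean z̄ = (72 + 71 + 72 + 71 + 72 + 69)/6 = 71.1667
Σ_{t=1}^{5}(z_t−z̄)(z_{t+1}−z̄) = -2.3611
γ_1 = -2.3611 / 6 = -0.394

-0.394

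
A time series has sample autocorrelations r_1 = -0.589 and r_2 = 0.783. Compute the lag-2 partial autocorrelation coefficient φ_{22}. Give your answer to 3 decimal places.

φ_{22} = (r_2 − r_1²) / (1 − r_1²)
r_1² = (-0.589)² = 0.346921
Numerator = 0.783 − 0.3469 = 0.4361; denominator = 1 − 0.3469 = 0.6531
φ_{22} = 0.4361 / 0.6531 = 0.668

0.668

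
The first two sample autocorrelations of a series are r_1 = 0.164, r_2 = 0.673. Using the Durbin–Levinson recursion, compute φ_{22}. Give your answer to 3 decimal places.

φ_{22} = (r_2 − r_1²) / (1 − r_1²)
r_1² = (0.164)² = 0.026896
Numerator = 0.673 − 0.0269 = 0.6461; denominator = 1 − 0.0269 = 0.9731
φ_{22} = 0.6461 / 0.9731 = 0.664

0.664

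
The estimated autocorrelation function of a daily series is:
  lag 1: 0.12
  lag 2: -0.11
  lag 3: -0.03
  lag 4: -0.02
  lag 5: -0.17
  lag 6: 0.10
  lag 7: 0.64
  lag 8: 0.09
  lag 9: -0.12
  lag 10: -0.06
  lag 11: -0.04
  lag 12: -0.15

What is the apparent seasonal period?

7

The largest autocorrelation is r_7 = 0.64; the remaining lags stay at or below 0.12.
The dominant spike at lag 7 indicates a seasonal period of 7.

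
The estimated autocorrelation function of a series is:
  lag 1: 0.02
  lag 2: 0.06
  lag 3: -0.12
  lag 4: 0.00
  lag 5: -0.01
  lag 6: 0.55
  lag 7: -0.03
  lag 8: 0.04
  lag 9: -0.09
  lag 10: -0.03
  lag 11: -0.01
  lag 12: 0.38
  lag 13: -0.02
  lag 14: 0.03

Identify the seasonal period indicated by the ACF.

6

The largest autocorrelation is r_6 = 0.55, with a weaker echo at lag 12 (0.38); the remaining lags stay at or below 0.06.
The dominant spike at lag 6 indicates a seasonal period of 6.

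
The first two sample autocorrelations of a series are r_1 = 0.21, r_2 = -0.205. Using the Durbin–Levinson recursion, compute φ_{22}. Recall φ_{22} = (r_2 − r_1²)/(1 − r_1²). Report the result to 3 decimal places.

-0.261

φ_{22} = (r_2 − r_1²) / (1 − r_1²)
r_1² = (0.21)² = 0.0441
Numerator = -0.205 − 0.0441 = -0.2491; denominator = 1 − 0.0441 = 0.9559
φ_{22} = -0.2491 / 0.9559 = -0.261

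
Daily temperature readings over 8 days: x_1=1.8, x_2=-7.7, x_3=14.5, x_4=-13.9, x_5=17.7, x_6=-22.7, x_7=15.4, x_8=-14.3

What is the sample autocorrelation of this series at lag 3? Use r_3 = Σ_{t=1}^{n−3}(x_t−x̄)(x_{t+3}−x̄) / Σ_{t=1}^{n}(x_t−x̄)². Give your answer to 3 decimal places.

Mean x̄ = (1.8 − 7.7 + 14.5 − 13.9 + 17.7 − 22.7 + 15.4 − 14.3)/8 = -1.1500
Deviations from mean: 2.9500, -6.5500, 15.6500, -12.7500, 18.8500, -21.5500, 16.5500, -13.1500
Σ(x_t−x̄)(x_{t+3}−x̄) = (-37.6125) + (-123.4675) + (-337.2575) + (-211.0125) + (-247.8775) = -957.2275
Denominator Σ(x_t−x̄)² = 1725.6400
r_3 = -957.2275 / 1725.6400 = -0.555

-0.555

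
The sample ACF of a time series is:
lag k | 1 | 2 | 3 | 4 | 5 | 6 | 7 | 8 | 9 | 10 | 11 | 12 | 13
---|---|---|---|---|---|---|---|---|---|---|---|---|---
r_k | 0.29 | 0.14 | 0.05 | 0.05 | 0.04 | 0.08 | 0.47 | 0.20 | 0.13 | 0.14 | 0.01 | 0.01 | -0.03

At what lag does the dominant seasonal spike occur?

7

The largest autocorrelation is r_7 = 0.47; the remaining lags stay at or below 0.29. The elevated value at lag 1 (0.29), dropping to 0.14 at lag 2, reflects decaying short-term dependence rather than seasonality.
The dominant spike at lag 7 indicates a seasonal period of 7.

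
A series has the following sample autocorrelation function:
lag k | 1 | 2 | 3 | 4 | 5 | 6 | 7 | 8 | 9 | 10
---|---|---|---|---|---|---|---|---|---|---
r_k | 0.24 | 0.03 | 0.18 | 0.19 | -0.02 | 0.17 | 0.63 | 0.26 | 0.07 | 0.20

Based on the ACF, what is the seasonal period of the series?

The largest autocorrelation is r_7 = 0.63; the remaining lags stay at or below 0.26. The elevated value at lag 1 (0.24), dropping to 0.03 at lag 2, reflects decaying short-term dependence rather than seasonality.
The dominant spike at lag 7 indicates a seasonal period of 7.

7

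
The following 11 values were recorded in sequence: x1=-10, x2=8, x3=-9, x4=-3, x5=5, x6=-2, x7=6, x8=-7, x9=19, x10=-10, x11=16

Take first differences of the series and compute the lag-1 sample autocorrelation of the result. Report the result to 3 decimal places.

First differences Δx: 18, -17, 6, 8, -7, 8, -13, 26, -29, 26
Mean of differences = 2.6000
Numerator Σ(Δx_t−Δx̄)(Δx_{t+1}−Δx̄) = -2381.9600
Denominator Σ(Δx_t−Δx̄)² = 3120.4000
r_1(Δx) = -2381.9600 / 3120.4000 = -0.763

-0.763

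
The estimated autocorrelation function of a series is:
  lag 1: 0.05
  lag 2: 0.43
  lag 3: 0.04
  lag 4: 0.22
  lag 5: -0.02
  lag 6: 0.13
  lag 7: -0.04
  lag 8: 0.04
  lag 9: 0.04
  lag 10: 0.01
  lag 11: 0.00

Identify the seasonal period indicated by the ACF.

2

The largest autocorrelation is r_2 = 0.43, with a weaker echo at lag 4 (0.22); the remaining lags stay at or below 0.13.
The dominant spike at lag 2 indicates a seasonal period of 2.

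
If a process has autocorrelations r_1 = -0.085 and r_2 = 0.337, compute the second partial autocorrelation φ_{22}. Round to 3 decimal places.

φ_{22} = (r_2 − r_1²) / (1 − r_1²)
r_1² = (-0.085)² = 0.007225
Numerator = 0.337 − 0.0072 = 0.3298; denominator = 1 − 0.0072 = 0.9928
φ_{22} = 0.3298 / 0.9928 = 0.332

0.332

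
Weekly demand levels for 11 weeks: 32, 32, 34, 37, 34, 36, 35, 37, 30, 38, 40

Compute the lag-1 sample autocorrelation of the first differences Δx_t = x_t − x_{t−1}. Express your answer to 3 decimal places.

First differences Δx: 0, 2, 3, -3, 2, -1, 2, -7, 8, 2
Mean of differences = 0.8000
Numerator Σ(Δx_t−Δx̄)(Δx_{t+1}−Δx̄) = -72.4400
Denominator Σ(Δx_t−Δx̄)² = 141.6000
r_1(Δx) = -72.4400 / 141.6000 = -0.512

-0.512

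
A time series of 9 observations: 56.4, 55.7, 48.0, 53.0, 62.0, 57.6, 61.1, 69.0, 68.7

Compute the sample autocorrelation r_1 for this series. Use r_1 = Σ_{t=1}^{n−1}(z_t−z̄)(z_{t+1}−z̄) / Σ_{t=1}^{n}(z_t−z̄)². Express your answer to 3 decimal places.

Mean z̄ = (56.4 + 55.7 + 48.0 + 53.0 + 62.0 + 57.6 + 61.1 + 69.0 + 68.7)/9 = 59.0556
Numerator Σ_{t=1}^{8}(z_t−z̄)(z_{t+1}−z̄) = 204.1036
Denominator Σ(z_t−z̄)² = 384.0822
r_1 = 204.1036 / 384.0822 = 0.531

0.531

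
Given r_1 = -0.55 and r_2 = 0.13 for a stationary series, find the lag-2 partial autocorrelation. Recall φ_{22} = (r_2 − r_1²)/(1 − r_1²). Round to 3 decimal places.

-0.247

φ_{22} = (r_2 − r_1²) / (1 − r_1²)
r_1² = (-0.55)² = 0.3025
Numerator = 0.13 − 0.3025 = -0.1725; denominator = 1 − 0.3025 = 0.6975
φ_{22} = -0.1725 / 0.6975 = -0.247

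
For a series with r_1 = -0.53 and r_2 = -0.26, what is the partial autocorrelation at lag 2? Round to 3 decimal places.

φ_{22} = (r_2 − r_1²) / (1 − r_1²)
r_1² = (-0.53)² = 0.2809
Numerator = -0.26 − 0.2809 = -0.5409; denominator = 1 − 0.2809 = 0.7191
φ_{22} = -0.5409 / 0.7191 = -0.752

-0.752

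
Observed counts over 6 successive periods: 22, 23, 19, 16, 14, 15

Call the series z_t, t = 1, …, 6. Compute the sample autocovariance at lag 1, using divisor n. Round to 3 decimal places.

7.162

Mean z̄ = (22 + 23 + 19 + 16 + 14 + 15)/6 = 18.1667
Deviations: 3.8333, 4.8333, 0.8333, -2.1667, -4.1667, -3.1667
Σ_{t=1}^{5}(z_t−z̄)(z_{t+1}−z̄) = 42.9722
γ_1 = 42.9722 / 6 = 7.162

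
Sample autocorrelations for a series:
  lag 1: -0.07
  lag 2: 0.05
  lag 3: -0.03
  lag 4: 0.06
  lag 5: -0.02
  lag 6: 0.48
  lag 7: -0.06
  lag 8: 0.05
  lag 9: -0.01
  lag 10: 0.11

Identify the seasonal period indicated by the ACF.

The largest autocorrelation is r_6 = 0.48; the remaining lags stay at or below 0.11.
The dominant spike at lag 6 indicates a seasonal period of 6.

6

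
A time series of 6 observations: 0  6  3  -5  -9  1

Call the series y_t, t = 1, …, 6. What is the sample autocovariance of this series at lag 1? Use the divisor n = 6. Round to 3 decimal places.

Mean ȳ = (0 + 6 + 3 − 5 − 9 + 1)/6 = -0.6667
Deviations: 0.6667, 6.6667, 3.6667, -4.3333, -8.3333, 1.6667
Σ_{t=1}^{5}(y_t−ȳ)(y_{t+1}−ȳ) = 35.2222
γ_1 = 35.2222 / 6 = 5.870

5.870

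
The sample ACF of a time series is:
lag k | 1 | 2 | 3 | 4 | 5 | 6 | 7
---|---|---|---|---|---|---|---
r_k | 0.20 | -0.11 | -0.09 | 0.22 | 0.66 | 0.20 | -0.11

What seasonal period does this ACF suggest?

5

The largest autocorrelation is r_5 = 0.66; the remaining lags stay at or below 0.22.
The dominant spike at lag 5 indicates a seasonal period of 5.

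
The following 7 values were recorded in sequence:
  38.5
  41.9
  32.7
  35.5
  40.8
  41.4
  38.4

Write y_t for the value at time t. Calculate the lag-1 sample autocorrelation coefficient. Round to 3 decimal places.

Mean ȳ = (38.5 + 41.9 + 32.7 + 35.5 + 40.8 + 41.4 + 38.4)/7 = 38.4571
Deviations from mean: 0.0429, 3.4429, -5.7571, -2.9571, 2.3429, 2.9429, -0.0571
Numerator Σ_{t=1}^{6}(y_t−ȳ)(y_{t+1}−ȳ) = -2.8504
Denominator Σ(y_t−ȳ)² = 67.8971
r_1 = -2.8504 / 67.8971 = -0.042

-0.042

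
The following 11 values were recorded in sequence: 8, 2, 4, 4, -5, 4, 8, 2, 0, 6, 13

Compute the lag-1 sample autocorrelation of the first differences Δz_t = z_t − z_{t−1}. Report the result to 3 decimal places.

-0.121

First differences Δz: -6, 2, 0, -9, 9, 4, -6, -2, 6, 7
Mean of differences = 0.5000
Numerator Σ(Δz_t−Δz̄)(Δz_{t+1}−Δz̄) = -41.2500
Denominator Σ(Δz_t−Δz̄)² = 340.5000
r_1(Δz) = -41.2500 / 340.5000 = -0.121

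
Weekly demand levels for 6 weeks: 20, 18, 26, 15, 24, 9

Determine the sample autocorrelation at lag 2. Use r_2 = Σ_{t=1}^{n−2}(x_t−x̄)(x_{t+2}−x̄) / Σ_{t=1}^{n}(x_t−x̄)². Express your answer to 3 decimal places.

0.454

Mean x̄ = (20 + 18 + 26 + 15 + 24 + 9)/6 = 18.6667
Deviations from mean: 1.3333, -0.6667, 7.3333, -3.6667, 5.3333, -9.6667
Σ(x_t−x̄)(x_{t+2}−x̄) = (9.7778) + (2.4444) + (39.1111) + (35.4444) = 86.7778
Denominator Σ(x_t−x̄)² = 191.3333
r_2 = 86.7778 / 191.3333 = 0.454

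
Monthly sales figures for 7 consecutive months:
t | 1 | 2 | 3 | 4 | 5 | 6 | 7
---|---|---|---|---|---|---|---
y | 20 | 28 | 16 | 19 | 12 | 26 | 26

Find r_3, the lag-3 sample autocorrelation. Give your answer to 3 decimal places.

-0.457

Mean ȳ = (20 + 28 + 16 + 19 + 12 + 26 + 26)/7 = 21.0000
Deviations from mean: -1.0000, 7.0000, -5.0000, -2.0000, -9.0000, 5.0000, 5.0000
Σ(y_t−ȳ)(y_{t+3}−ȳ) = (2.0000) + (-63.0000) + (-25.0000) + (-10.0000) = -96.0000
Denominator Σ(y_t−ȳ)² = 210.0000
r_3 = -96.0000 / 210.0000 = -0.457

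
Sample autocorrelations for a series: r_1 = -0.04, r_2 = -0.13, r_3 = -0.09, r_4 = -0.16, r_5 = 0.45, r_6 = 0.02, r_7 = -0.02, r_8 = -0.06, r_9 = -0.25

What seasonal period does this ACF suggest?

5

The largest autocorrelation is r_5 = 0.45; the remaining lags stay at or below 0.02.
The dominant spike at lag 5 indicates a seasonal period of 5.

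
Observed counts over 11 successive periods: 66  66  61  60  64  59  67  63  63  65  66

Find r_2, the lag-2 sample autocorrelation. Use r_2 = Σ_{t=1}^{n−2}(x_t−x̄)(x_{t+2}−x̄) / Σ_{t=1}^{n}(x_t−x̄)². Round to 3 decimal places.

0.010

Mean x̄ = (66 + 66 + 61 + 60 + 64 + 59 + 67 + 63 + 63 + 65 + 66)/11 = 63.6364
Numerator Σ_{t=1}^{9}(x_t−x̄)(x_{t+2}−x̄) = 0.7355
Denominator Σ(x_t−x̄)² = 72.5455
r_2 = 0.7355 / 72.5455 = 0.010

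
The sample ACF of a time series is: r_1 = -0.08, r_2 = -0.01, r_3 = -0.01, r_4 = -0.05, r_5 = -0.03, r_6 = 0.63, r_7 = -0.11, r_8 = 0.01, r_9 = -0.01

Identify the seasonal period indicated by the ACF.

6

The largest autocorrelation is r_6 = 0.63; the remaining lags stay at or below 0.01.
The dominant spike at lag 6 indicates a seasonal period of 6.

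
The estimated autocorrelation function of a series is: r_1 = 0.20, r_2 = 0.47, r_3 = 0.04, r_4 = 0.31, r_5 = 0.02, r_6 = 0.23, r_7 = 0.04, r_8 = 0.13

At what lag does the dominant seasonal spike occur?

The largest autocorrelation is r_2 = 0.47, with weaker echoes at lags 4 (0.31) and 6 (0.23); the remaining lags stay at or below 0.20.
The dominant spike at lag 2 indicates a seasonal period of 2.

2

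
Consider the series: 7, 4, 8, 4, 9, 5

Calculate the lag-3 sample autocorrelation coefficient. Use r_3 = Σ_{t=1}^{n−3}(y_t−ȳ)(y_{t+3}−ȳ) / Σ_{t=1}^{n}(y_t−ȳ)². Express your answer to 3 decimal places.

-0.442

Mean ȳ = (7 + 4 + 8 + 4 + 9 + 5)/6 = 6.1667
Deviations from mean: 0.8333, -2.1667, 1.8333, -2.1667, 2.8333, -1.1667
Numerator Σ_{t=1}^{3}(y_t−ȳ)(y_{t+3}−ȳ) = -10.0833
Denominator Σ(y_t−ȳ)² = 22.8333
r_3 = -10.0833 / 22.8333 = -0.442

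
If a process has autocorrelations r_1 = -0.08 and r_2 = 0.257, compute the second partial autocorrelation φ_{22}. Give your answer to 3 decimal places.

0.252

φ_{22} = (r_2 − r_1²) / (1 − r_1²)
r_1² = (-0.08)² = 0.0064
Numerator = 0.257 − 0.0064 = 0.2506; denominator = 1 − 0.0064 = 0.9936
φ_{22} = 0.2506 / 0.9936 = 0.252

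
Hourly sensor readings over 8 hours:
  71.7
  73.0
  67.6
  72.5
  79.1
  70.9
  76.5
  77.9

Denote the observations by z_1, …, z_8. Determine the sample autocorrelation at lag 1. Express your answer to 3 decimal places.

Mean z̄ = (71.7 + 73.0 + 67.6 + 72.5 + 79.1 + 70.9 + 76.5 + 77.9)/8 = 73.6500
Σ(z_t−z̄)(z_{t+1}−z̄) = (1.2675) + (3.9325) + (6.9575) + (-6.2675) + (-14.9875) + (-7.8375) + (12.1125) = -4.8225
Denominator Σ(z_t−z̄)² = 105.6000
r_1 = -4.8225 / 105.6000 = -0.046

-0.046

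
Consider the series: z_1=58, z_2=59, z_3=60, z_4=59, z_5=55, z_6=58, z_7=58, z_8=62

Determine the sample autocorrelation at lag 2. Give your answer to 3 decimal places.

-0.207

Mean z̄ = (58 + 59 + 60 + 59 + 55 + 58 + 58 + 62)/8 = 58.6250
Numerator Σ_{t=1}^{6}(z_t−z̄)(z_{t+2}−z̄) = -5.7813
Denominator Σ(z_t−z̄)² = 27.8750
r_2 = -5.7813 / 27.8750 = -0.207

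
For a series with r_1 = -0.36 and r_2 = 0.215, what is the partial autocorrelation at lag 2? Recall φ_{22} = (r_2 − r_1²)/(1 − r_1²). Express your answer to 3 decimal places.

0.098

φ_{22} = (r_2 − r_1²) / (1 − r_1²)
r_1² = (-0.36)² = 0.1296
Numerator = 0.215 − 0.1296 = 0.0854; denominator = 1 − 0.1296 = 0.8704
φ_{22} = 0.0854 / 0.8704 = 0.098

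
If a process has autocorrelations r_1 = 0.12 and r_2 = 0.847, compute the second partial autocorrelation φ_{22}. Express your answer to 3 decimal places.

0.845

φ_{22} = (r_2 − r_1²) / (1 − r_1²)
r_1² = (0.12)² = 0.0144
Numerator = 0.847 − 0.0144 = 0.8326; denominator = 1 − 0.0144 = 0.9856
φ_{22} = 0.8326 / 0.9856 = 0.845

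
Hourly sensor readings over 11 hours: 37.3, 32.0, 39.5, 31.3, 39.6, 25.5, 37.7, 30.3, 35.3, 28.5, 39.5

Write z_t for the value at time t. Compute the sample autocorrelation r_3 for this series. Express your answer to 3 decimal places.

Mean z̄ = (37.3 + 32.0 + 39.5 + 31.3 + 39.6 + 25.5 + 37.7 + 30.3 + 35.3 + 28.5 + 39.5)/11 = 34.2273
Numerator Σ_{t=1}^{8}(z_t−z̄)(z_{t+3}−z̄) = -148.2022
Denominator Σ(z_t−z̄)² = 245.0418
r_3 = -148.2022 / 245.0418 = -0.605

-0.605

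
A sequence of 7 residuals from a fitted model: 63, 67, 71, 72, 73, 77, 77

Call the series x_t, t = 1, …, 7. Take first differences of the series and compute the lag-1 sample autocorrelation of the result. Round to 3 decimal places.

-0.218

First differences Δx: 4, 4, 1, 1, 4, 0
Mean of differences = 2.3333
Numerator Σ(Δx_t−Δx̄)(Δx_{t+1}−Δx̄) = -3.7778
Denominator Σ(Δx_t−Δx̄)² = 17.3333
r_1(Δx) = -3.7778 / 17.3333 = -0.218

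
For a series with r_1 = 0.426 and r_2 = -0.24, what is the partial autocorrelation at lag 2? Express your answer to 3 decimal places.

-0.515

φ_{22} = (r_2 − r_1²) / (1 − r_1²)
r_1² = (0.426)² = 0.181476
Numerator = -0.24 − 0.1815 = -0.4215; denominator = 1 − 0.1815 = 0.8185
φ_{22} = -0.4215 / 0.8185 = -0.515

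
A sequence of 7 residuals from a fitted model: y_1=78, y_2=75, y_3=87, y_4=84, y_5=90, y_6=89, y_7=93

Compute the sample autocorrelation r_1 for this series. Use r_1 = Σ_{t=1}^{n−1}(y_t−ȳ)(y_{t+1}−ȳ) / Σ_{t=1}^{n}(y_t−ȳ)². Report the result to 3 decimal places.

Mean ȳ = (78 + 75 + 87 + 84 + 90 + 89 + 93)/7 = 85.1429
Deviations from mean: -7.1429, -10.1429, 1.8571, -1.1429, 4.8571, 3.8571, 7.8571
Σ(y_t−ȳ)(y_{t+1}−ȳ) = (72.4490) + (-18.8367) + (-2.1224) + (-5.5510) + (18.7347) + (30.3061) = 94.9796
Denominator Σ(y_t−ȳ)² = 258.8571
r_1 = 94.9796 / 258.8571 = 0.367

0.367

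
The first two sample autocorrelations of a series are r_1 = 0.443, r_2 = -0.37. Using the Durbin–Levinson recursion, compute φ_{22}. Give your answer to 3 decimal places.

-0.705

φ_{22} = (r_2 − r_1²) / (1 − r_1²)
r_1² = (0.443)² = 0.196249
Numerator = -0.37 − 0.1962 = -0.5662; denominator = 1 − 0.1962 = 0.8038
φ_{22} = -0.5662 / 0.8038 = -0.705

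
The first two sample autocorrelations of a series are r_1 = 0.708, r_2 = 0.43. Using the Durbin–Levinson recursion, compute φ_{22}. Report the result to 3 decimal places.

-0.143

φ_{22} = (r_2 − r_1²) / (1 − r_1²)
r_1² = (0.708)² = 0.501264
Numerator = 0.43 − 0.5013 = -0.0713; denominator = 1 − 0.5013 = 0.4987
φ_{22} = -0.0713 / 0.4987 = -0.143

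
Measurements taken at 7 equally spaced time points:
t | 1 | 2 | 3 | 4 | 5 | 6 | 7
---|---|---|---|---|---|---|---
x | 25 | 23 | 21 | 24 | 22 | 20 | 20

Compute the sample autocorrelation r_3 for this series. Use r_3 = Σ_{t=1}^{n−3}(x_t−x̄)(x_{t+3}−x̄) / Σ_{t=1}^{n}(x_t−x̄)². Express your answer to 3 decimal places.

0.160

Mean x̄ = (25 + 23 + 21 + 24 + 22 + 20 + 20)/7 = 22.1429
Σ(x_t−x̄)(x_{t+3}−x̄) = (5.3061) + (-0.1224) + (2.4490) + (-3.9796) = 3.6531
Denominator Σ(x_t−x̄)² = 22.8571
r_3 = 3.6531 / 22.8571 = 0.160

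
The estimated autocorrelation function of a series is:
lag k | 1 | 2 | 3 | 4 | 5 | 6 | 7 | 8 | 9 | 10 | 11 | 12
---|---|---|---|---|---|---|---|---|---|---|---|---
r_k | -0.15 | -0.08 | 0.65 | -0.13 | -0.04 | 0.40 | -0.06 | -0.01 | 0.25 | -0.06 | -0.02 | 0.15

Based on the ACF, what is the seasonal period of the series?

3

The largest autocorrelation is r_3 = 0.65, with weaker echoes at lags 6 (0.40), 9 (0.25) and 12 (0.15); the remaining lags stay at or below -0.01.
The dominant spike at lag 3 indicates a seasonal period of 3.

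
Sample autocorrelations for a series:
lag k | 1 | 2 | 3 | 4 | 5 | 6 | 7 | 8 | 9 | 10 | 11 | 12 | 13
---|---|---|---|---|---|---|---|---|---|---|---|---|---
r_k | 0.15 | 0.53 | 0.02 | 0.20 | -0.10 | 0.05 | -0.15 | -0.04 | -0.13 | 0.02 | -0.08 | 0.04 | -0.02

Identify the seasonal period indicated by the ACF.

2

The largest autocorrelation is r_2 = 0.53, with a weaker echo at lag 4 (0.20); the remaining lags stay at or below 0.15.
The dominant spike at lag 2 indicates a seasonal period of 2.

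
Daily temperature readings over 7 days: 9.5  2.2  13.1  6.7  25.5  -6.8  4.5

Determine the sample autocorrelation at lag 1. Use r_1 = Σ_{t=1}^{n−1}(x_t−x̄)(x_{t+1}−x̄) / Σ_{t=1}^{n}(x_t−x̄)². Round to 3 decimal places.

-0.457

Mean x̄ = (9.5 + 2.2 + 13.1 + 6.7 + 25.5 − 6.8 + 4.5)/7 = 7.8143
Deviations from mean: 1.6857, -5.6143, 5.2857, -1.1143, 17.6857, -14.6143, -3.3143
Numerator Σ_{t=1}^{6}(x_t−x̄)(x_{t+1}−x̄) = -274.7645
Denominator Σ(x_t−x̄)² = 600.8886
r_1 = -274.7645 / 600.8886 = -0.457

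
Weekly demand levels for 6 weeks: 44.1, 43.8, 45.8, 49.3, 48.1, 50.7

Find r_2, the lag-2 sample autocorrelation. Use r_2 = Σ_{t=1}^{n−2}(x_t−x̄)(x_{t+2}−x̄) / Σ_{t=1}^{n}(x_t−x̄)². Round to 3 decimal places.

0.083

Mean x̄ = (44.1 + 43.8 + 45.8 + 49.3 + 48.1 + 50.7)/6 = 46.9667
Σ(x_t−x̄)(x_{t+2}−x̄) = (3.3444) + (-7.3889) + (-1.3222) + (8.7111) = 3.3444
Denominator Σ(x_t−x̄)² = 40.2733
r_2 = 3.3444 / 40.2733 = 0.083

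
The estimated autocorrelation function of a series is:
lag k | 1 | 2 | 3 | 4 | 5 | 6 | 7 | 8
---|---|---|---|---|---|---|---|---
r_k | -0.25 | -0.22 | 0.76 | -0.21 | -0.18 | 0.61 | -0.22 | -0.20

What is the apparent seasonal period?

The largest autocorrelation is r_3 = 0.76, with a weaker echo at lag 6 (0.61); the remaining lags stay at or below -0.18.
The dominant spike at lag 3 indicates a seasonal period of 3.

3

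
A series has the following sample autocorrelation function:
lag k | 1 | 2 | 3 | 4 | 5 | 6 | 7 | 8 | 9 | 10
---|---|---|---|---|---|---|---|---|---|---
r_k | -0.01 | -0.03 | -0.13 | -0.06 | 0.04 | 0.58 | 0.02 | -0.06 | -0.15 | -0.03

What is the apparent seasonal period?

6

The largest autocorrelation is r_6 = 0.58; the remaining lags stay at or below 0.04.
The dominant spike at lag 6 indicates a seasonal period of 6.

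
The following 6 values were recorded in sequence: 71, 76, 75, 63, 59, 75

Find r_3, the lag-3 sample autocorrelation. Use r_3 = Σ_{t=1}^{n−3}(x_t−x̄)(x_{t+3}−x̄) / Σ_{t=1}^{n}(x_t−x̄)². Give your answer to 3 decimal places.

Mean x̄ = (71 + 76 + 75 + 63 + 59 + 75)/6 = 69.8333
Deviations from mean: 1.1667, 6.1667, 5.1667, -6.8333, -10.8333, 5.1667
Numerator Σ_{t=1}^{3}(x_t−x̄)(x_{t+3}−x̄) = -48.0833
Denominator Σ(x_t−x̄)² = 256.8333
r_3 = -48.0833 / 256.8333 = -0.187

-0.187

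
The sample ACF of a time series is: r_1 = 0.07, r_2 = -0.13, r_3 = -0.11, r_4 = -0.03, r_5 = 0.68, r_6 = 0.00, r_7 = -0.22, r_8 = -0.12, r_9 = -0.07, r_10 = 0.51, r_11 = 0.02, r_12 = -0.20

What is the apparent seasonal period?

5

The largest autocorrelation is r_5 = 0.68, with a weaker echo at lag 10 (0.51); the remaining lags stay at or below 0.07.
The dominant spike at lag 5 indicates a seasonal period of 5.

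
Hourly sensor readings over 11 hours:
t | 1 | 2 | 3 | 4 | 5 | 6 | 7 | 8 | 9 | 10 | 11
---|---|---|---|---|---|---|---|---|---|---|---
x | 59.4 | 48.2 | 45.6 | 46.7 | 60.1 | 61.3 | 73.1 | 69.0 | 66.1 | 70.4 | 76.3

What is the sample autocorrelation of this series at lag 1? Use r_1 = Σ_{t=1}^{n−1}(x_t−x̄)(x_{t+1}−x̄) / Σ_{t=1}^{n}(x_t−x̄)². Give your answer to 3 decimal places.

Mean x̄ = (59.4 + 48.2 + 45.6 + 46.7 + 60.1 + 61.3 + 73.1 + 69.0 + 66.1 + 70.4 + 76.3)/11 = 61.4727
Numerator Σ_{t=1}^{10}(x_t−x̄)(x_{t+1}−x̄) = 787.2047
Denominator Σ(x_t−x̄)² = 1165.3618
r_1 = 787.2047 / 1165.3618 = 0.676

0.676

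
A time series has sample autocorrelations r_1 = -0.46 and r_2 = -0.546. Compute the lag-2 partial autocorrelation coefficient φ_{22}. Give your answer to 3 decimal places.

φ_{22} = (r_2 − r_1²) / (1 − r_1²)
r_1² = (-0.46)² = 0.2116
Numerator = -0.546 − 0.2116 = -0.7576; denominator = 1 − 0.2116 = 0.7884
φ_{22} = -0.7576 / 0.7884 = -0.961

-0.961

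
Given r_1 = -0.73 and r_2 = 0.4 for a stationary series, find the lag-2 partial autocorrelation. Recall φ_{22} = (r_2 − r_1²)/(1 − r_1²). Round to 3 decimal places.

φ_{22} = (r_2 − r_1²) / (1 − r_1²)
r_1² = (-0.73)² = 0.5329
Numerator = 0.4 − 0.5329 = -0.1329; denominator = 1 − 0.5329 = 0.4671
φ_{22} = -0.1329 / 0.4671 = -0.285

-0.285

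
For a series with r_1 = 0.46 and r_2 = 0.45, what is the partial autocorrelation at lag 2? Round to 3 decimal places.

φ_{22} = (r_2 − r_1²) / (1 − r_1²)
r_1² = (0.46)² = 0.2116
Numerator = 0.45 − 0.2116 = 0.2384; denominator = 1 − 0.2116 = 0.7884
φ_{22} = 0.2384 / 0.7884 = 0.302

0.302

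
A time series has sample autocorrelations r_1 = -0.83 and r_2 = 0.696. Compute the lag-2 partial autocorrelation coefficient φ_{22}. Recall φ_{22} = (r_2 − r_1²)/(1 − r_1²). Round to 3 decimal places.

0.023

φ_{22} = (r_2 − r_1²) / (1 − r_1²)
r_1² = (-0.83)² = 0.6889
Numerator = 0.696 − 0.6889 = 0.0071; denominator = 1 − 0.6889 = 0.3111
φ_{22} = 0.0071 / 0.3111 = 0.023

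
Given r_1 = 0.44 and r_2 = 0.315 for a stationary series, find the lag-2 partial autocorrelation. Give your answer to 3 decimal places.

φ_{22} = (r_2 − r_1²) / (1 − r_1²)
r_1² = (0.44)² = 0.1936
Numerator = 0.315 − 0.1936 = 0.1214; denominator = 1 − 0.1936 = 0.8064
φ_{22} = 0.1214 / 0.8064 = 0.151

0.151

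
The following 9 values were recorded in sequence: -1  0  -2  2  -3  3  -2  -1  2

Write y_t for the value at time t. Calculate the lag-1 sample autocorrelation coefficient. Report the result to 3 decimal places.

Mean ȳ = (-1 + 0 − 2 + 2 − 3 + 3 − 2 − 1 + 2)/9 = -0.2222
Numerator Σ_{t=1}^{8}(y_t−ȳ)(y_{t+1}−ȳ) = -25.7160
Denominator Σ(y_t−ȳ)² = 35.5556
r_1 = -25.7160 / 35.5556 = -0.723

-0.723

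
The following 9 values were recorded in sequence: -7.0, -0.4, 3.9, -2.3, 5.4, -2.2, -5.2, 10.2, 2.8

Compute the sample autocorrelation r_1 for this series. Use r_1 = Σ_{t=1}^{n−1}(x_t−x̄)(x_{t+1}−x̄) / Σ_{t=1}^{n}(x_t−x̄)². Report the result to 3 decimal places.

-0.212

Mean x̄ = (-7.0 − 0.4 + 3.9 − 2.3 + 5.4 − 2.2 − 5.2 + 10.2 + 2.8)/9 = 0.5778
Numerator Σ_{t=1}^{8}(x_t−x̄)(x_{t+1}−x̄) = -50.8349
Denominator Σ(x_t−x̄)² = 239.5756
r_1 = -50.8349 / 239.5756 = -0.212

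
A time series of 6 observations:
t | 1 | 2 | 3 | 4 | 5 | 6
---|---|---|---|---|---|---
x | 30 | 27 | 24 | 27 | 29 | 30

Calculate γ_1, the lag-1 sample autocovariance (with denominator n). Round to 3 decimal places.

Mean x̄ = (30 + 27 + 24 + 27 + 29 + 30)/6 = 27.8333
Deviations: 2.1667, -0.8333, -3.8333, -0.8333, 1.1667, 2.1667
Σ_{t=1}^{5}(x_t−x̄)(x_{t+1}−x̄) = 6.1389
γ_1 = 6.1389 / 6 = 1.023

1.023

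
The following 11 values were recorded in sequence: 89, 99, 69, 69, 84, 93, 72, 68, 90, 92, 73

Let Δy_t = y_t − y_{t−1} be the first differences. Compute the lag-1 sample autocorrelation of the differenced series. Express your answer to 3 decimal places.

-0.141

First differences Δy: 10, -30, 0, 15, 9, -21, -4, 22, 2, -19
Mean of differences = -1.6000
Numerator Σ(Δy_t−Δȳ)(Δy_{t+1}−Δȳ) = -365.7600
Denominator Σ(Δy_t−Δȳ)² = 2586.4000
r_1(Δy) = -365.7600 / 2586.4000 = -0.141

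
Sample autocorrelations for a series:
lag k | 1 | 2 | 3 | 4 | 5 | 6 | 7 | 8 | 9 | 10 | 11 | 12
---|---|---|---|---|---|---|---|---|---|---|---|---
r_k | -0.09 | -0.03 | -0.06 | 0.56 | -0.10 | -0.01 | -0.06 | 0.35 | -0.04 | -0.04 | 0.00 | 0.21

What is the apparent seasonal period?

4

The largest autocorrelation is r_4 = 0.56, with weaker echoes at lags 8 (0.35) and 12 (0.21); the remaining lags stay at or below 0.00.
The dominant spike at lag 4 indicates a seasonal period of 4.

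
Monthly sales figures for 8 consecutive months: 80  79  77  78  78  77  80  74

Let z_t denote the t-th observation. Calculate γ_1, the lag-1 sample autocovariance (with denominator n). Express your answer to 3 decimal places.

-1.111

Mean z̄ = (80 + 79 + 77 + 78 + 78 + 77 + 80 + 74)/8 = 77.8750
Σ_{t=1}^{7}(z_t−z̄)(z_{t+1}−z̄) = -8.8906
γ_1 = -8.8906 / 8 = -1.111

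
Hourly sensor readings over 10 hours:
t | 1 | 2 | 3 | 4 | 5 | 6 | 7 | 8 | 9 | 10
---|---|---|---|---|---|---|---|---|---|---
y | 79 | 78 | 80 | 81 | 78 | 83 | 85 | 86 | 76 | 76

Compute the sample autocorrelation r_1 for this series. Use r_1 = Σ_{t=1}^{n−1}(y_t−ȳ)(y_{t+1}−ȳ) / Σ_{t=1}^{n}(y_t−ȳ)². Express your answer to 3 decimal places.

Mean ȳ = (79 + 78 + 80 + 81 + 78 + 83 + 85 + 86 + 76 + 76)/10 = 80.2000
Numerator Σ_{t=1}^{9}(y_t−ȳ)(y_{t+1}−ȳ) = 29.5600
Denominator Σ(y_t−ȳ)² = 111.6000
r_1 = 29.5600 / 111.6000 = 0.265

0.265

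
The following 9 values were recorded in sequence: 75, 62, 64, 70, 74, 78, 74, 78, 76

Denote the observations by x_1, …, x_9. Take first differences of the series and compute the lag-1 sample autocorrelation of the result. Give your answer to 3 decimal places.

-0.058

First differences Δx: -13, 2, 6, 4, 4, -4, 4, -2
Mean of differences = 0.1250
Numerator Σ(Δx_t−Δx̄)(Δx_{t+1}−Δx̄) = -16.0156
Denominator Σ(Δx_t−Δx̄)² = 276.8750
r_1(Δx) = -16.0156 / 276.8750 = -0.058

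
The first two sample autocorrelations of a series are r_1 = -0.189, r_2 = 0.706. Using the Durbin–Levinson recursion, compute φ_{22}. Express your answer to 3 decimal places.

0.695

φ_{22} = (r_2 − r_1²) / (1 − r_1²)
r_1² = (-0.189)² = 0.035721
Numerator = 0.706 − 0.0357 = 0.6703; denominator = 1 − 0.0357 = 0.9643
φ_{22} = 0.6703 / 0.9643 = 0.695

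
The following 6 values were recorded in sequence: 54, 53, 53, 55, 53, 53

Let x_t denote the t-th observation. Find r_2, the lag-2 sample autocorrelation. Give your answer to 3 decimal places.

Mean x̄ = (54 + 53 + 53 + 55 + 53 + 53)/6 = 53.5000
Deviations from mean: 0.5000, -0.5000, -0.5000, 1.5000, -0.5000, -0.5000
Numerator Σ_{t=1}^{4}(x_t−x̄)(x_{t+2}−x̄) = -1.5000
Denominator Σ(x_t−x̄)² = 3.5000
r_2 = -1.5000 / 3.5000 = -0.429

-0.429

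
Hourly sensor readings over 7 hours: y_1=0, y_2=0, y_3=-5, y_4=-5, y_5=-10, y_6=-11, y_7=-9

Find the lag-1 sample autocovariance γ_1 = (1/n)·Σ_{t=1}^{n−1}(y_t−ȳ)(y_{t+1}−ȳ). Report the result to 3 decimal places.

10.601

Mean ȳ = (0 + 0 − 5 − 5 − 10 − 11 − 9)/7 = -5.7143
Deviations: 5.7143, 5.7143, 0.7143, 0.7143, -4.2857, -5.2857, -3.2857
Σ_{t=1}^{6}(y_t−ȳ)(y_{t+1}−ȳ) = 74.2041
γ_1 = 74.2041 / 7 = 10.601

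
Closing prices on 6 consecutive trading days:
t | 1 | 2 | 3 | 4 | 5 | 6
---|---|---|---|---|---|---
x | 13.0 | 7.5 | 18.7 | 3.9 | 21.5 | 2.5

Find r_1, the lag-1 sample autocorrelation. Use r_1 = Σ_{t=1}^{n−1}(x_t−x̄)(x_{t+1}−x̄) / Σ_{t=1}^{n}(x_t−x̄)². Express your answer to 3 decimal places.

Mean x̄ = (13.0 + 7.5 + 18.7 + 3.9 + 21.5 + 2.5)/6 = 11.1833
Deviations from mean: 1.8167, -3.6833, 7.5167, -7.2833, 10.3167, -8.6833
Numerator Σ_{t=1}^{5}(x_t−x̄)(x_{t+1}−x̄) = -253.8469
Denominator Σ(x_t−x̄)² = 308.2483
r_1 = -253.8469 / 308.2483 = -0.824

-0.824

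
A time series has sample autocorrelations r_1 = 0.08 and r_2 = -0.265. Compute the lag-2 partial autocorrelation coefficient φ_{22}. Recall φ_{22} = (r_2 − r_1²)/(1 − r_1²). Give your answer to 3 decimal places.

-0.273

φ_{22} = (r_2 − r_1²) / (1 − r_1²)
r_1² = (0.08)² = 0.0064
Numerator = -0.265 − 0.0064 = -0.2714; denominator = 1 − 0.0064 = 0.9936
φ_{22} = -0.2714 / 0.9936 = -0.273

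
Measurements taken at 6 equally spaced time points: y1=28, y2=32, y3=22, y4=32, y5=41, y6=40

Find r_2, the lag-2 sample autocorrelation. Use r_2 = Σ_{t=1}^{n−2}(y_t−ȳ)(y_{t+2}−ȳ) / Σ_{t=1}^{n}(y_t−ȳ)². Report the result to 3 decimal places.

Mean ȳ = (28 + 32 + 22 + 32 + 41 + 40)/6 = 32.5000
Deviations from mean: -4.5000, -0.5000, -10.5000, -0.5000, 8.5000, 7.5000
Σ(y_t−ȳ)(y_{t+2}−ȳ) = (47.2500) + (0.2500) + (-89.2500) + (-3.7500) = -45.5000
Denominator Σ(y_t−ȳ)² = 259.5000
r_2 = -45.5000 / 259.5000 = -0.175

-0.175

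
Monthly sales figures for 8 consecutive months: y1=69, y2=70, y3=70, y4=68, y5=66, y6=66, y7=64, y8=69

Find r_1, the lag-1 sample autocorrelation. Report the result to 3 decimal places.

Mean ȳ = (69 + 70 + 70 + 68 + 66 + 66 + 64 + 69)/8 = 67.7500
Σ(y_t−ȳ)(y_{t+1}−ȳ) = (2.8125) + (5.0625) + (0.5625) + (-0.4375) + (3.0625) + (6.5625) + (-4.6875) = 12.9375
Denominator Σ(y_t−ȳ)² = 33.5000
r_1 = 12.9375 / 33.5000 = 0.386

0.386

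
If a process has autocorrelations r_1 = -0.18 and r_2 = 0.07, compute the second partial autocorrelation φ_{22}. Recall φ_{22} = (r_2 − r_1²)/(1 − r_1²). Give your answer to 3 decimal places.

0.039

φ_{22} = (r_2 − r_1²) / (1 − r_1²)
r_1² = (-0.18)² = 0.0324
Numerator = 0.07 − 0.0324 = 0.0376; denominator = 1 − 0.0324 = 0.9676
φ_{22} = 0.0376 / 0.9676 = 0.039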